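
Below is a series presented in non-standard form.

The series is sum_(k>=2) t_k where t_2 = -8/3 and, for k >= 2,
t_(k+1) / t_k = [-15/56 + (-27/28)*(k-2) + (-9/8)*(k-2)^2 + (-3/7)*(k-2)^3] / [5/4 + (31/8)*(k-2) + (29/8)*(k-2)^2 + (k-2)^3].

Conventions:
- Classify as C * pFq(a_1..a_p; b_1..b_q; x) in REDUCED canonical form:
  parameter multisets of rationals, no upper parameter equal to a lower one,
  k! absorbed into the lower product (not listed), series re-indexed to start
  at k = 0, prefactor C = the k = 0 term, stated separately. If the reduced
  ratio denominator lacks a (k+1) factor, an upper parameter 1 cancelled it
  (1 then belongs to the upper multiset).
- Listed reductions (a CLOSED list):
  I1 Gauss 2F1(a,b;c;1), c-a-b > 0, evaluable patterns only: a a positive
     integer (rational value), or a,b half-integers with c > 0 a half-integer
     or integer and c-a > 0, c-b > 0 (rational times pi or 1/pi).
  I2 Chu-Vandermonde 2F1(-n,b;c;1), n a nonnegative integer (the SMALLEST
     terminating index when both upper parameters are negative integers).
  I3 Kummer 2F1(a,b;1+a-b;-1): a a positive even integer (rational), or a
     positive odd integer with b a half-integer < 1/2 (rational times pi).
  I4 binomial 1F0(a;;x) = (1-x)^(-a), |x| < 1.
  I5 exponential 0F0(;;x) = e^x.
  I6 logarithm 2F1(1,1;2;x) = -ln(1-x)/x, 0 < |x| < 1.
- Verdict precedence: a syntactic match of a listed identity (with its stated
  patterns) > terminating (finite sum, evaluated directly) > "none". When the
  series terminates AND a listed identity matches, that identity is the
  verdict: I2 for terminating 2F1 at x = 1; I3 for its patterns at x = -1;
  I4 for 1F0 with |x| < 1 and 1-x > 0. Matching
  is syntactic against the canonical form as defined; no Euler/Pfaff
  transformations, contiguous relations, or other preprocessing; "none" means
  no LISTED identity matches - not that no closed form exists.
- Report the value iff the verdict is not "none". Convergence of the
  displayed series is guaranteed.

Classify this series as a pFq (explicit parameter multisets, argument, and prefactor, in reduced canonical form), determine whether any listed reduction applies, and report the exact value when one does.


The series (x = -3/7) is 2F1: upper {1, 1}, lower {2}, prefactor -8/3. Verdict: the logarithmic series (I6) fires (the logarithm: parameters (1,1;2), x = -3/7). Sum: (-56/9) * ln(10/7).

Key step: from the first term -8/3: roots of the ratio polynomials (prefactor -8/3) are the negated parameters.
Step ratio: r(k) = (-3/7) * (k+1) (k+1) / [(k+2) (k+1)] ; factor over Q: parameters, x = (-3/7), and C = -8/3.


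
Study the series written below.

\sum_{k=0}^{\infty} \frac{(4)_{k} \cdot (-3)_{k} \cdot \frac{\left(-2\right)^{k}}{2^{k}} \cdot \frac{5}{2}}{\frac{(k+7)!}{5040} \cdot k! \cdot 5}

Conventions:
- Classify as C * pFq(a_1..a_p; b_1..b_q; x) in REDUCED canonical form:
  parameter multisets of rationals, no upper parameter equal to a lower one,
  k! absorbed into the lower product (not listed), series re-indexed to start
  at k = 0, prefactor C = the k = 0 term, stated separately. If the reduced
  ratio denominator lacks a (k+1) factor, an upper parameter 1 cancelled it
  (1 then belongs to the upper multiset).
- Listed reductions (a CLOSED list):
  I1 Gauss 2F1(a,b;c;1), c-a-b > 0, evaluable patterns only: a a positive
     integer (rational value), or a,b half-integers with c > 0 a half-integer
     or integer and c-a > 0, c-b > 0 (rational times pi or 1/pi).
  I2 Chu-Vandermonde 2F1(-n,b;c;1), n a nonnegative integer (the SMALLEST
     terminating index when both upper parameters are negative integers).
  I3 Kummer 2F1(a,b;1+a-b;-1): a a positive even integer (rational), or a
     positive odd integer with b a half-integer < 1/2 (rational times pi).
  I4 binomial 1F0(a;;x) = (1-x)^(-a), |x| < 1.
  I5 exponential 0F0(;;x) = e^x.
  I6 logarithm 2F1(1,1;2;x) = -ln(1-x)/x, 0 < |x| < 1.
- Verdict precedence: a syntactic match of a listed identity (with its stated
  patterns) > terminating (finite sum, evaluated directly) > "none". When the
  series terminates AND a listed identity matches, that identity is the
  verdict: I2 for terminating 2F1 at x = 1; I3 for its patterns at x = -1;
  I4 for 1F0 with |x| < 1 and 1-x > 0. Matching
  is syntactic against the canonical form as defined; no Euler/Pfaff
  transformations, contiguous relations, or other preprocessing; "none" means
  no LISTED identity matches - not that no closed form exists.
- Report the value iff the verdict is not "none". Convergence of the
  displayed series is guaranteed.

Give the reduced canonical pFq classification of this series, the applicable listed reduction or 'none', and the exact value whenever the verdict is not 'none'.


Key observation: x = -1 and the constant factors (prefactor 1/2) combine into one prefactor.
Term ratio: r(k) = -1 * (k-3) (k+4) / [(k+8) (k+1)] - rational; roots negated = parameters, x = -1, C = \frac{1}{2}.

This is \frac{1}{2} * 2F1(-3, 4; 8; -1) in reduced canonical form. Verdict (x = -1): the Kummer evaluation I3 applies (x = -1; c = 8 equals 1+a-b for upper {-3, 4}: listed pattern). Exact value: \frac{7}{4}.


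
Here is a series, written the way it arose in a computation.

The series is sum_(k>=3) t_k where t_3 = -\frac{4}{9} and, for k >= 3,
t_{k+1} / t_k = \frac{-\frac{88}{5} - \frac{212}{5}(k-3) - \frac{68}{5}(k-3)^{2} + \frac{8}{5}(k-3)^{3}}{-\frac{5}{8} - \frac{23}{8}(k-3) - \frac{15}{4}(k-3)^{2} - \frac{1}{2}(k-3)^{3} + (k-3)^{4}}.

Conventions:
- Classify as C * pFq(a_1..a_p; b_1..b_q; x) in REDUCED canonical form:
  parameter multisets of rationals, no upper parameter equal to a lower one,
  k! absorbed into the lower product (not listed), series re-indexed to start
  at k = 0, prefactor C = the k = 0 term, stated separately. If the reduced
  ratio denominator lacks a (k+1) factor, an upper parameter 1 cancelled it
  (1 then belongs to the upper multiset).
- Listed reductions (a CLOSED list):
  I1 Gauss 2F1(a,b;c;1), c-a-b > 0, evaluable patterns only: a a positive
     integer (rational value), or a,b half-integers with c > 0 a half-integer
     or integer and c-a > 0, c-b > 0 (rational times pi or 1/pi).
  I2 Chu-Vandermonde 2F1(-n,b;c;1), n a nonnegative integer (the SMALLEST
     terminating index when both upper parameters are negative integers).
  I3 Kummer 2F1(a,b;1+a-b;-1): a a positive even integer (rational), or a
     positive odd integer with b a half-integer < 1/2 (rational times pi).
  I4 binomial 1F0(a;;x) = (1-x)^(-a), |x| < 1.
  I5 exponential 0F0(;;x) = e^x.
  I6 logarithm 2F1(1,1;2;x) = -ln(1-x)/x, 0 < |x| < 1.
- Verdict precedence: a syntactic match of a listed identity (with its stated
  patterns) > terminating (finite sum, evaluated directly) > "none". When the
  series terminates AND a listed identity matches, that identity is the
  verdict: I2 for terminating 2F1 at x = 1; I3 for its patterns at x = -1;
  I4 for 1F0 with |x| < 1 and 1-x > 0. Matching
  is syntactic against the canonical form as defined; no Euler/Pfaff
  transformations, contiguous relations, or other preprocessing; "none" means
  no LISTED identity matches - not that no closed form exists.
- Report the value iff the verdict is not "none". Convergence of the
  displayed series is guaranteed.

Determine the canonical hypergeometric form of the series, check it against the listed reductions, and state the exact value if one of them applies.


This is -\frac{4}{9} * 2F2(-11, 2; -\frac{5}{2}, \frac{1}{2}; \frac{8}{5}) in reduced canonical form. Verdict: terminating. With -11 upstairs the series is a 12-term polynomial sum; evaluated term by term. Exact value: -\frac{104351558259314394334028}{392741537420654296875}.

Key step: from the first term -\frac{4}{9}: cancel k + 1/2 from the displayed ratio first; then prefactor -4/9.
Adjacent-term ratio: r(k) = \frac{8}{5} * (k-11) (k+2) / [(k-\frac{5}{2}) (k+\frac{1}{2}) (k+1)] ; factor over Q: parameters, x = \frac{8}{5}, and C = -\frac{4}{9}.


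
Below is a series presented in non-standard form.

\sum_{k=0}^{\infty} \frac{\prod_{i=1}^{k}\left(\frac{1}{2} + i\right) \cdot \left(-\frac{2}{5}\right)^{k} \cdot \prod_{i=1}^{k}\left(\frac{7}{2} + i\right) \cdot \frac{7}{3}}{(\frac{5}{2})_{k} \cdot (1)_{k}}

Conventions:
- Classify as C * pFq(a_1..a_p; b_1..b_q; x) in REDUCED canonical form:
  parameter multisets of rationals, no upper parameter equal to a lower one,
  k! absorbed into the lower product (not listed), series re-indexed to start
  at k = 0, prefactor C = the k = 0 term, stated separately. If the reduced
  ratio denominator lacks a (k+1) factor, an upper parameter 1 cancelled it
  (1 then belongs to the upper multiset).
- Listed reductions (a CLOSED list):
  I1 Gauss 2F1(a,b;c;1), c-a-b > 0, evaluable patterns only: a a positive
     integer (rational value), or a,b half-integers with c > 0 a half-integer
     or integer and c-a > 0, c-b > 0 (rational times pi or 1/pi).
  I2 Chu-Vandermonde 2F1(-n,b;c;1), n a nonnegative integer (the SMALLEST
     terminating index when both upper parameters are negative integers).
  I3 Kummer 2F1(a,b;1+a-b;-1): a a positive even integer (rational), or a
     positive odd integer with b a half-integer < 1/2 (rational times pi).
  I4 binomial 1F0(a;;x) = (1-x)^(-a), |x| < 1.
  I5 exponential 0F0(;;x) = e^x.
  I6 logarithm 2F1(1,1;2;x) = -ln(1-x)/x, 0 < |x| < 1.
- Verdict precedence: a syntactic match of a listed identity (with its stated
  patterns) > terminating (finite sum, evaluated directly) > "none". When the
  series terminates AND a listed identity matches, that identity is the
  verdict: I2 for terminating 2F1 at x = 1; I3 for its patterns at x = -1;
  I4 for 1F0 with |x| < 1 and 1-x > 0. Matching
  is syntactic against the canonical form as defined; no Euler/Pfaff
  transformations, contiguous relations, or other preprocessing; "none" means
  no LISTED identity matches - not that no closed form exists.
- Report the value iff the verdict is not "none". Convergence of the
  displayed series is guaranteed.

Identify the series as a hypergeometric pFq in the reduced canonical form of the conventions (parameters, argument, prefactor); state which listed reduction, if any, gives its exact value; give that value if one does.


x = -\frac{2}{5} here; the reduced form reads 2F1, upper {\frac{3}{2}, \frac{9}{2}}, lower {\frac{5}{2}}, C = \frac{7}{3}. Verdict: none (x = -\frac{2}{5}): each listed identity misses the multisets {\frac{3}{2}, \frac{9}{2}} ; {\frac{5}{2}}.

First insight: x = -\frac{2}{5} and the running product (prefactor 7/3) telescopes to a rising factorial.
Ratio: r(k) = -\frac{2}{5} * (k+\frac{3}{2}) (k+\frac{9}{2}) / [(k+\frac{5}{2}) (k+1)] - rational in k. x = -\frac{2}{5}; t_0 = \frac{7}{3}; negate the roots.


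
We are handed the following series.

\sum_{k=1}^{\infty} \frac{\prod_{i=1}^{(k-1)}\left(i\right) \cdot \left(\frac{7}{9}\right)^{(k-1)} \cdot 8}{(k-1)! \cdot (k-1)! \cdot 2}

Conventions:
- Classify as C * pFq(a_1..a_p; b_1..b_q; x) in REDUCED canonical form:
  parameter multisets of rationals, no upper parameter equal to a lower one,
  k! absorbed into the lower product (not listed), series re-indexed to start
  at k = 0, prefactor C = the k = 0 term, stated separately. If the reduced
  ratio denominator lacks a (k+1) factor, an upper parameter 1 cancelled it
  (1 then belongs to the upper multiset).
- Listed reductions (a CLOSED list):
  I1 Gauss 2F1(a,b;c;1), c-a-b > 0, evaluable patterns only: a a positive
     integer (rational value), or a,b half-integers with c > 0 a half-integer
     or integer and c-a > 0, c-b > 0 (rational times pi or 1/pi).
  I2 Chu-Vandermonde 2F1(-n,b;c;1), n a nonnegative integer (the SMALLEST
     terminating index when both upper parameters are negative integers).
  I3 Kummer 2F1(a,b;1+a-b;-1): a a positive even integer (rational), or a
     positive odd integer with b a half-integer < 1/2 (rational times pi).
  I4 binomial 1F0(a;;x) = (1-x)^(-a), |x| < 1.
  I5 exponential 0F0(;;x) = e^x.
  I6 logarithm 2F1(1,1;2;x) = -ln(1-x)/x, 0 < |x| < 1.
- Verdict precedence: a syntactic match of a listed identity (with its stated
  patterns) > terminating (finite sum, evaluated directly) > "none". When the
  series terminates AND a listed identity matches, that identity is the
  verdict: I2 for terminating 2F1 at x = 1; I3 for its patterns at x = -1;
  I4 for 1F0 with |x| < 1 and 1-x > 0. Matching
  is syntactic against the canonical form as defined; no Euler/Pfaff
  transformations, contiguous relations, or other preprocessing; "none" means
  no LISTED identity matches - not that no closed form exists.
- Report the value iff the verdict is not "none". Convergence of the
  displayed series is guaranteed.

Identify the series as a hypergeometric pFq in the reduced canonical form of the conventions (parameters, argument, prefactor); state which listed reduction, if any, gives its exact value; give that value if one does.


The tell: from the first term 4: the denominator's factorial ratio (C = 4) is a lower Pochhammer.
Step ratio: r(k) = \frac{7}{9} * 1 / [(k+1)] - rational in k, leading ratio \frac{7}{9}; with t_0 = 4, classification follows.

Prefactor 4, argument \frac{7}{9}: 0F0 with upper {-} over lower {-}. Verdict: this is the I5 exponential reduction (the 0F0 exponential series at x = \frac{7}{9}). Hence: 4 \cdot e^{\frac{7}{9}}.


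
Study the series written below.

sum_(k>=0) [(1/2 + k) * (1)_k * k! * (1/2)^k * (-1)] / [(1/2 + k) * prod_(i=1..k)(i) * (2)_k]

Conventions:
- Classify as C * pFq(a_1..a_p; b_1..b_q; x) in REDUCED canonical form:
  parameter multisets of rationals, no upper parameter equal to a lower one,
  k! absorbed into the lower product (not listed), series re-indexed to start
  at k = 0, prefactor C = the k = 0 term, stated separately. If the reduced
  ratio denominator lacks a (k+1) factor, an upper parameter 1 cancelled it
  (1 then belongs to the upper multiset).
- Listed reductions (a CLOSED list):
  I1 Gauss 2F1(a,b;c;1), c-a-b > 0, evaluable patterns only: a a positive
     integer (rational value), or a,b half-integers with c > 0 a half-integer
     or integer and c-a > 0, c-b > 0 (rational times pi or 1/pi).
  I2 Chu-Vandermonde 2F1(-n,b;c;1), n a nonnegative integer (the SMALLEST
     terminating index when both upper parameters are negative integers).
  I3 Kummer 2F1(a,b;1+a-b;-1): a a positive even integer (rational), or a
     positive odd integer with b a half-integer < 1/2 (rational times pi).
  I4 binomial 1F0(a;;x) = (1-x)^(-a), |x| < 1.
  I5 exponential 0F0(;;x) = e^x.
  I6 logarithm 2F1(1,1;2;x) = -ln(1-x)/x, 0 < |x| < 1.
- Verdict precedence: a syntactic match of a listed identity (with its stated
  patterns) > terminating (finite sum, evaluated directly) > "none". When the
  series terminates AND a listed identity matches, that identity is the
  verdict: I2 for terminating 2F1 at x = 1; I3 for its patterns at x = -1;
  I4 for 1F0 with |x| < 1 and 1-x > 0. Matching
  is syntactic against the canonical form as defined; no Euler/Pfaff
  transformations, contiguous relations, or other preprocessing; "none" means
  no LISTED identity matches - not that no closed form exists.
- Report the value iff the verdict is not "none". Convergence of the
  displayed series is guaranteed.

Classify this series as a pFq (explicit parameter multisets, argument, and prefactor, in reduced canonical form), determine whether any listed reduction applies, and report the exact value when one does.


Classification (C = -1): 2F1 with upper {1, 1}, lower {2}, argument x = 1/2. Verdict: this is the I6 logarithm reduction (the logarithm: parameters (1,1;2), x = 1/2). Sum: 2 * ln(1/2).

First insight: from the first term -1: the factorial ratio (C = -1) (k+a-1)!/(a-1)! is a rising factorial (a)_k.
Adjacent-term ratio: r(k) = (1/2) * (k+1) (k+1) / [(k+2) (k+1)] - rational in k. x = (1/2); t_0 = -1; negate the roots.


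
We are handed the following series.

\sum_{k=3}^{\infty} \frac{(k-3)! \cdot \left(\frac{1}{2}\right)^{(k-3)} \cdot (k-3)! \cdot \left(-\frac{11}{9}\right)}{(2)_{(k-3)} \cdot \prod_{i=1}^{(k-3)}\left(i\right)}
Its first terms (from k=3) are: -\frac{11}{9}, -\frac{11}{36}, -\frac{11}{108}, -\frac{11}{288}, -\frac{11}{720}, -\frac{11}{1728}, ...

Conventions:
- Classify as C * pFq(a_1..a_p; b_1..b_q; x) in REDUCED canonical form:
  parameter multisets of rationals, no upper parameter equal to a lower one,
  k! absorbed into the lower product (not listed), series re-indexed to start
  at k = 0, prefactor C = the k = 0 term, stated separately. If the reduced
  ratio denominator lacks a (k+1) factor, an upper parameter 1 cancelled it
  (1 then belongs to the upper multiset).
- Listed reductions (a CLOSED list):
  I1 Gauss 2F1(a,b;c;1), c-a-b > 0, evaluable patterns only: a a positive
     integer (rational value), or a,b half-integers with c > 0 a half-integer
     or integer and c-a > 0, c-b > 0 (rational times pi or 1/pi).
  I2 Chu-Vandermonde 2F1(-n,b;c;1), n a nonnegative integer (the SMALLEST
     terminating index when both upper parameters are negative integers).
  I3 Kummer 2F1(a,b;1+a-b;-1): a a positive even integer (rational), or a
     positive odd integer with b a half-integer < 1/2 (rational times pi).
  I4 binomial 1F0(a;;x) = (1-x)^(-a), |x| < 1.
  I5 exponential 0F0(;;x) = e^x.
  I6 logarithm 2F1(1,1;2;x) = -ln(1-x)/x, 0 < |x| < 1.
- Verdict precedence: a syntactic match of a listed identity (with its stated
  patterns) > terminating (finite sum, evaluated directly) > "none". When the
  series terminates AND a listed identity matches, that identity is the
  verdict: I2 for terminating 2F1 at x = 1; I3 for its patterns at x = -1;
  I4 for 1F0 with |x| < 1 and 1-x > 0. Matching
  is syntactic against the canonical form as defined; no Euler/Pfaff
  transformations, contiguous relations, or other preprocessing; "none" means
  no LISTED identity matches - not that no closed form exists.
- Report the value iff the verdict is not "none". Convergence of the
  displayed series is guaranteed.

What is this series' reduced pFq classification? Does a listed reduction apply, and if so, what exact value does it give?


The series (x = \frac{1}{2}) is 2F1: upper {1, 1}, lower {2}, prefactor -\frac{11}{9}. Verdict (x = \frac{1}{2}): logarithm (I6) applies (the logarithm: parameters (1,1;2), x = \frac{1}{2}). Value: \frac{22}{9} \cdot \ln\left(\frac{1}{2}\right).

First insight: x = \frac{1}{2} and the product of the first k integers (C = -11/9, x = 1/2) is k!.
Ratio: r(k) = \frac{1}{2} * (k+1) (k+1) / [(k+2) (k+1)] - rational; roots negated = parameters, x = \frac{1}{2}, C = -\frac{11}{9}.


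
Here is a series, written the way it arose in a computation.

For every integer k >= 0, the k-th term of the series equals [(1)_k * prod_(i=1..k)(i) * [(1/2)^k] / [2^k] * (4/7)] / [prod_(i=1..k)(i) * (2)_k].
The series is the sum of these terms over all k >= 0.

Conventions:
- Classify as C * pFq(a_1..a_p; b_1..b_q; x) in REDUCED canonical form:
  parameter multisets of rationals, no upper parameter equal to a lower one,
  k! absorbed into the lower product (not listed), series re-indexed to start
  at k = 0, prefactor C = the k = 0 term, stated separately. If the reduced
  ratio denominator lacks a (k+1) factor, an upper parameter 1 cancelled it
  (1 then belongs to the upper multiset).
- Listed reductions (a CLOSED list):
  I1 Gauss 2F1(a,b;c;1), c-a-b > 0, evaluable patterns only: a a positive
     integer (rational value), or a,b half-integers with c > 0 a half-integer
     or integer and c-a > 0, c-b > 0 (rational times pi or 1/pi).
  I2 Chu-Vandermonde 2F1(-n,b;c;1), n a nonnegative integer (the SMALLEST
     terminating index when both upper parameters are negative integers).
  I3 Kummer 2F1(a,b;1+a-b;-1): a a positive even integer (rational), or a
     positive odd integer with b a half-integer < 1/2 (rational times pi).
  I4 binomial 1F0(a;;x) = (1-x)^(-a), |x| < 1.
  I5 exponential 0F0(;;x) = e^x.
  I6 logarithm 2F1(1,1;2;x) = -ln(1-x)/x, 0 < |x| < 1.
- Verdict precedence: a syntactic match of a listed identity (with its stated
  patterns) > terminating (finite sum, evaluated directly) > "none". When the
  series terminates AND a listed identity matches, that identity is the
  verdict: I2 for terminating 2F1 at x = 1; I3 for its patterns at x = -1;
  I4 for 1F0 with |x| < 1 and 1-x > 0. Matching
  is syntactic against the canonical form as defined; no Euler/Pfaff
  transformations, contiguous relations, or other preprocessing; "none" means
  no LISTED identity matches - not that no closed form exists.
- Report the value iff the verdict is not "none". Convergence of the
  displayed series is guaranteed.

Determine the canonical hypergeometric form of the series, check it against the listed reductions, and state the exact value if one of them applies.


Classification (C = 4/7): 2F1 with upper {1, 1}, lower {2}, argument x = 1/4. Verdict: the logarithmic series (I6) fires (the logarithm: parameters (1,1;2), x = 1/4). Sum: (-16/7) * ln(3/4).

Key observation: t_0 = 4/7 here, and the product of the first k integers (prefactor 4/7) is k!.
Term ratio: r(k) = (1/4) * (k+1) (k+1) / [(k+2) (k+1)] ; factor over Q: parameters, x = (1/4), and C = 4/7.


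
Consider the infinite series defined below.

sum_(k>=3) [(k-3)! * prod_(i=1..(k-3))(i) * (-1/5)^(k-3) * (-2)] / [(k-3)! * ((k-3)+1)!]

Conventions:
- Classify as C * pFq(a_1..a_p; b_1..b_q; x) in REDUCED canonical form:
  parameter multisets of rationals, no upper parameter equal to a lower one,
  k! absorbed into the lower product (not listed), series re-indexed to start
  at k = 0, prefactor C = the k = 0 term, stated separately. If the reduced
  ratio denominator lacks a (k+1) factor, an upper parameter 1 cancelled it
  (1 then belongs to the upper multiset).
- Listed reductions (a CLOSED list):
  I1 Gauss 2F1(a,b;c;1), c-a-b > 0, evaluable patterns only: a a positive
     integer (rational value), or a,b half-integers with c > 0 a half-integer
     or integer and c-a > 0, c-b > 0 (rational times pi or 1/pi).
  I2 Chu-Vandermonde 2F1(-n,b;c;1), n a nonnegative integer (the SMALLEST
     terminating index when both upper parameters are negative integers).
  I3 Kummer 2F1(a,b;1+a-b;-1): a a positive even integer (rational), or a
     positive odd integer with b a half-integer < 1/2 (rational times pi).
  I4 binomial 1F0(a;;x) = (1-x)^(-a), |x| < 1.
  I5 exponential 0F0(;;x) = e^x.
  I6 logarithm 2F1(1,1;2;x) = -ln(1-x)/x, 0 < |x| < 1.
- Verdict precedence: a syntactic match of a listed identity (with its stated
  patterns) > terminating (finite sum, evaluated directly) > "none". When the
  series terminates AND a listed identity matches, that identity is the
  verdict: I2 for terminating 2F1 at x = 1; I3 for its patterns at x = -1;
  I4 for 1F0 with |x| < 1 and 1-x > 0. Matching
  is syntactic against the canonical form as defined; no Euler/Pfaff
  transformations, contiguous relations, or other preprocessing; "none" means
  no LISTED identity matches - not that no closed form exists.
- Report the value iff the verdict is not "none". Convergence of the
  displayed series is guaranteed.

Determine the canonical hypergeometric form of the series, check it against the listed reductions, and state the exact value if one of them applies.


At argument -1/5: a 2F1 with upper {1, 1}, lower {2}, scaled by C = -2. Verdict at x = -1/5: logarithm (I6) matches (the logarithm: parameters (1,1;2), x = -1/5). Hence: (-10) * ln(6/5).

Key step: t_0 = -2 here, and the denominator's factorial ratio (C = -2, x = -1/5) is a lower Pochhammer.
Adjacent-term ratio: r(k) = (-1/5) * (k+1) (k+1) / [(k+2) (k+1)] - rational; roots negated = parameters, x = (-1/5), C = -2.


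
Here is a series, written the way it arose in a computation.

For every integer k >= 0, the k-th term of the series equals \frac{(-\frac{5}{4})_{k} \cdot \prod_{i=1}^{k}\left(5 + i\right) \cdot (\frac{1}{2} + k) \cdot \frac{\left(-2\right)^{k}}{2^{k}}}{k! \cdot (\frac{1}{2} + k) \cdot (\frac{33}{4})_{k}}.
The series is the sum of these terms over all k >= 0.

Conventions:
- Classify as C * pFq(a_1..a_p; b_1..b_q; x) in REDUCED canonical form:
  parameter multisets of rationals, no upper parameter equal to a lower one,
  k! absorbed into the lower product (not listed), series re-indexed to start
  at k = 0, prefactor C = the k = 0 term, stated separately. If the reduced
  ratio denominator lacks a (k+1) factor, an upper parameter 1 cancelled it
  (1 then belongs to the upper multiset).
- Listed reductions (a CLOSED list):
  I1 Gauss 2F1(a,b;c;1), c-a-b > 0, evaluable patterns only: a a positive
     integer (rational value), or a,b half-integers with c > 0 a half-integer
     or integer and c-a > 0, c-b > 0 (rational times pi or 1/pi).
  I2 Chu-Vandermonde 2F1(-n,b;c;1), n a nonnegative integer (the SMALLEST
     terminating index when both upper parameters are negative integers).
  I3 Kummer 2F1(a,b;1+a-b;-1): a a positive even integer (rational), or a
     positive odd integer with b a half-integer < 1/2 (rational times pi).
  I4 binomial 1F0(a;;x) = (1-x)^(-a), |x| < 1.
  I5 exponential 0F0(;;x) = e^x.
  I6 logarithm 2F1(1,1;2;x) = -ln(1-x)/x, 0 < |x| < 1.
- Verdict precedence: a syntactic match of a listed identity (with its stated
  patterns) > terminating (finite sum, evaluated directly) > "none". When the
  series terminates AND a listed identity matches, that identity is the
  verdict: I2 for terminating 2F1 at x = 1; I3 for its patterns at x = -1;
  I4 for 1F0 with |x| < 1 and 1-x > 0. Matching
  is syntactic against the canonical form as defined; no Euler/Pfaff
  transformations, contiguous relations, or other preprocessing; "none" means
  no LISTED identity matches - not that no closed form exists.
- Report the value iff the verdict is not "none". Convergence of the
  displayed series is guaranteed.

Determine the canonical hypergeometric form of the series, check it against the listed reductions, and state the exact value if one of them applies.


Classification (C = 1): 2F1 with upper {-\frac{5}{4}, 6}, lower {\frac{33}{4}}, argument x = -1. Verdict: Kummer (I3) fires (x = -1; c = \frac{33}{4} equals 1+a-b for upper {-\frac{5}{4}, 6}: listed pattern). Hence: \frac{1015}{512}.

Structural cue: from the first term 1: the running product (C = 1) telescopes to a rising factorial.
Adjacent-term ratio: r(k) = -1 * (k-\frac{5}{4}) (k+6) / [(k+\frac{33}{4}) (k+1)] - rational; roots negated = parameters, x = -1, C = 1.


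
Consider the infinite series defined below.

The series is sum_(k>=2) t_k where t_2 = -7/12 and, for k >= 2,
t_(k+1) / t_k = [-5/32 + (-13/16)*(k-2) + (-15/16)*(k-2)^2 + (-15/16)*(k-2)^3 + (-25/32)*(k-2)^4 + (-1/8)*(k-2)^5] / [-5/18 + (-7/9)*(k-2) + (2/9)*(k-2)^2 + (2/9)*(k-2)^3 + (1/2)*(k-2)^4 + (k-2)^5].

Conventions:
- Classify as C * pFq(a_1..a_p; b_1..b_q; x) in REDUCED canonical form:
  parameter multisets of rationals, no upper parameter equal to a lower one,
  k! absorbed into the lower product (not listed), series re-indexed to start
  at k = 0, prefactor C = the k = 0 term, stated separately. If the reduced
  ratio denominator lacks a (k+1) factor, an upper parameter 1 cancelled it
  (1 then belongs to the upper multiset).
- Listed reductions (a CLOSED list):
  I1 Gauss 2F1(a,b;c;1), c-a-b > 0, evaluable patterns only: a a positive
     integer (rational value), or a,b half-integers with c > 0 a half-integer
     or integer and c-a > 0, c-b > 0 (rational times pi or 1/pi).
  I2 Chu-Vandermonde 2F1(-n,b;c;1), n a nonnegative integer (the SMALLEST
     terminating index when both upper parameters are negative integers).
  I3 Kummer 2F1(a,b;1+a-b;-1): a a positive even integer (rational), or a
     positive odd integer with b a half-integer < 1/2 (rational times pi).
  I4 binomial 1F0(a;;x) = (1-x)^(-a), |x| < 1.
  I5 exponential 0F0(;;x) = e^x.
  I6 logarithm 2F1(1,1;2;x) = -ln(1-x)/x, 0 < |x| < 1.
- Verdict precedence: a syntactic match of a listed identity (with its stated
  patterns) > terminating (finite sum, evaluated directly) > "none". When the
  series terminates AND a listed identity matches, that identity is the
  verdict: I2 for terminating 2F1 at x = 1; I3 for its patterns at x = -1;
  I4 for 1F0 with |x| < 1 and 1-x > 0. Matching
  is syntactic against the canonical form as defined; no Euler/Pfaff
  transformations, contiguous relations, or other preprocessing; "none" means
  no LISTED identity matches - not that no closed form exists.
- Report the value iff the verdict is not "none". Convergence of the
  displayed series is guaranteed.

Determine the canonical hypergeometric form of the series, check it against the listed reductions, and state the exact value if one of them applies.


Classification (C = -7/12): 3F2 with upper {1/4, 1, 5}, lower {-5/6, 1/3}, argument x = -1/8. Verdict: none. Every listed pattern misses the 3F2 form at -1/8, upper {1/4, 1, 5}.

Key observation: with t_0 = -7/12, the expanded ratio factors over Q; C = -7/12, roots give parameters.
Adjacent-term ratio: r(k) = (-1/8) * (k+1/4) (k+1) (k+5) / [(k-5/6) (k+1/3) (k+1)] - rational; roots negated = parameters, x = (-1/8), C = -7/12.


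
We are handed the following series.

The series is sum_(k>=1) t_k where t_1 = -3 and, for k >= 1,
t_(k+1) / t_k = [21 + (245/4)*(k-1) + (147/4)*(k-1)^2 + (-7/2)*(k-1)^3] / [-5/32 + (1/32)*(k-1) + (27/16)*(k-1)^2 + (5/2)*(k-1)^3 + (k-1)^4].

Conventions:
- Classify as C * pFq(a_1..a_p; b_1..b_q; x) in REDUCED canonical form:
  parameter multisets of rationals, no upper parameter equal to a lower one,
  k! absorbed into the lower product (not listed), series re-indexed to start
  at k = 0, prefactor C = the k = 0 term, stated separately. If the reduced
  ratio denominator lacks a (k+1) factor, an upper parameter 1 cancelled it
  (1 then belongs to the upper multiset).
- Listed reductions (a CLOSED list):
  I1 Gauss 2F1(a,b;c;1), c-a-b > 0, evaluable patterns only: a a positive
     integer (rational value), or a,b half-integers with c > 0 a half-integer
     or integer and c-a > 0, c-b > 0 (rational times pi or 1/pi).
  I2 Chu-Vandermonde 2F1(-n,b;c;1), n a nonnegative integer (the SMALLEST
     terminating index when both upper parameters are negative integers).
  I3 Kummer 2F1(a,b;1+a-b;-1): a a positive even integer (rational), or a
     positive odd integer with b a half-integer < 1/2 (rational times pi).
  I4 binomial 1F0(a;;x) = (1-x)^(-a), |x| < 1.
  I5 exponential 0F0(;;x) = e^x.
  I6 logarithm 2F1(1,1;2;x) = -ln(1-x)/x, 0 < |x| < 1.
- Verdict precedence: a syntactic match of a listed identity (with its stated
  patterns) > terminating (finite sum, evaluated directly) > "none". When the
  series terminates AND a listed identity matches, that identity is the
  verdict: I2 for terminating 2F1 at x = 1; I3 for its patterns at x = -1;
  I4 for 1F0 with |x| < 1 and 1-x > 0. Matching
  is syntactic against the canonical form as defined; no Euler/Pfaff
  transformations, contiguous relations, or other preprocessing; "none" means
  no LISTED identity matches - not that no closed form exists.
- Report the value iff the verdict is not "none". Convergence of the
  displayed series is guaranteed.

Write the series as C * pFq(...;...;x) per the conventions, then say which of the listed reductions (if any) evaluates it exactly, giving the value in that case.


Reduced: x = -7/2, 2F2, upper = {-12, 1}, lower = {-1/4, 5/4}, C = -3. Verdict: terminating at k = 12: the factor (-12)_k kills every later term; summing the 13 survivors is exact. Sum: 90975125412536871379283429/123001318591504835625.

First insight: from the first term -3: the ratio is unreduced: k + 1/2 divides both sides (C = -3, x = -7/2).
Consecutive-term ratio: r(k) = (-7/2) * (k-12) (k+1) / [(k-1/4) (k+5/4) (k+1)] - rational in k. x = (-7/2); t_0 = -3; negate the roots.


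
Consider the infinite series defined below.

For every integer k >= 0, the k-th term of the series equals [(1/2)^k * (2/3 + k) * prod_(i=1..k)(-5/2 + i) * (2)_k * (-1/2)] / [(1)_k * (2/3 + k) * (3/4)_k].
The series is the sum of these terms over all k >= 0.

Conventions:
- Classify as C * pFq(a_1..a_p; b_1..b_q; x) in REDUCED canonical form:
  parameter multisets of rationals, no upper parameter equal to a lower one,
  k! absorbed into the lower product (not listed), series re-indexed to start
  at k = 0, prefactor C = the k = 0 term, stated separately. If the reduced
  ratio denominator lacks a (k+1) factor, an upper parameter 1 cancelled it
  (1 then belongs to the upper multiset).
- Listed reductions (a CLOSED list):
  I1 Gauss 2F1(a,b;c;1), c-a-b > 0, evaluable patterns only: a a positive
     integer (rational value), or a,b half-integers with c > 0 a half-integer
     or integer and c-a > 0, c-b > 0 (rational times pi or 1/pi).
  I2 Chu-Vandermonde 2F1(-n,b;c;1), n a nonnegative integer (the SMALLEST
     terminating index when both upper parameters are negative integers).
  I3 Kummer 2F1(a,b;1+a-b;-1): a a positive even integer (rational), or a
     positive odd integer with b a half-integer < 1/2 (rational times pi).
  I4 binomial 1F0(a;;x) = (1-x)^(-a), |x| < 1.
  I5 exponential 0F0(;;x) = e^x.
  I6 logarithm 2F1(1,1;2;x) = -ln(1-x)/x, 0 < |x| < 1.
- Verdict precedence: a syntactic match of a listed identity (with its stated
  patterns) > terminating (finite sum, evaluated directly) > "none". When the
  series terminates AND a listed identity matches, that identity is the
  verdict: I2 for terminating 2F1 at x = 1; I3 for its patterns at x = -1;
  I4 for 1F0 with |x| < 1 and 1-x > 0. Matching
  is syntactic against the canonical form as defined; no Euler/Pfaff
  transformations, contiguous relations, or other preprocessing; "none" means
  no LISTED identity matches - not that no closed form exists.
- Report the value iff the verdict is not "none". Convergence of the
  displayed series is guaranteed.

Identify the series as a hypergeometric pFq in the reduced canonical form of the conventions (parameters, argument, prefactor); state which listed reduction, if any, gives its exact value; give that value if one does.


Classification (C = -1/2): 2F1 with upper {-3/2, 2}, lower {3/4}, argument x = 1/2. Verdict: none - this 2F1 at x = 1/2 matches no listed pattern, and upper {-3/2, 2} holds no stopper.

The tell: t_0 being -1/2, k + 2/3 divides numerator and denominator alike; prefactor -1/2 after cancelling.
Ratio: r(k) = (1/2) * (k-3/2) (k+2) / [(k+3/4) (k+1)] - rational; roots negated = parameters, x = (1/2), C = -1/2.


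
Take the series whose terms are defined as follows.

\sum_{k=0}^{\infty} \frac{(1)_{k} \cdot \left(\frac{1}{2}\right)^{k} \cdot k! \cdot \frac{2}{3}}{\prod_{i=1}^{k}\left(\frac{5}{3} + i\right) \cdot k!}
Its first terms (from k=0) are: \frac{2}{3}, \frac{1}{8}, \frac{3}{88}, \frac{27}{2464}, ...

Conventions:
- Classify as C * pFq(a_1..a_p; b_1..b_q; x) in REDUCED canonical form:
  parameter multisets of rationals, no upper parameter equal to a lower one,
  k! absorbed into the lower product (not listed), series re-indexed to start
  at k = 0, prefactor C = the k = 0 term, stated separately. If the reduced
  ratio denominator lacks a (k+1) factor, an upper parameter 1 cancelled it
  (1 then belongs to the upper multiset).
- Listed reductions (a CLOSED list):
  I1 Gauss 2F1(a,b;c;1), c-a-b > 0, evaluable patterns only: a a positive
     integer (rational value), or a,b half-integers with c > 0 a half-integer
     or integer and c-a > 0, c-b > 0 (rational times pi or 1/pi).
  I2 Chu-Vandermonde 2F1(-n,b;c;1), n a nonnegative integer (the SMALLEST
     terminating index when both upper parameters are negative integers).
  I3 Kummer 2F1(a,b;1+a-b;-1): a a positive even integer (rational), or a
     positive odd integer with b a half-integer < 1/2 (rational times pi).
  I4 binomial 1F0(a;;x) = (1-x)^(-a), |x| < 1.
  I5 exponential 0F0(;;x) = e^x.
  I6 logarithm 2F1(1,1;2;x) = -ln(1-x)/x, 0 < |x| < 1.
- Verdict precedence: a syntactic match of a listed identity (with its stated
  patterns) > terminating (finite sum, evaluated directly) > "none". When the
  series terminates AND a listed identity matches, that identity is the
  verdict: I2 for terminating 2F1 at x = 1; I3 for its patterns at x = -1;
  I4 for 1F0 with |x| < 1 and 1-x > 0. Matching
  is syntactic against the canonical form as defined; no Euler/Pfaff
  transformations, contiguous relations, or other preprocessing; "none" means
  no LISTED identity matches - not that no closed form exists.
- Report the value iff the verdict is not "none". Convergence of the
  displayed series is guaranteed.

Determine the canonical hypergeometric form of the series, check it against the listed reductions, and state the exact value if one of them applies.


Classification (C = \frac{2}{3}): 2F1 with upper {1, 1}, lower {\frac{8}{3}}, argument x = \frac{1}{2}. Verdict: none. Every listed pattern misses the 2F1 form at \frac{1}{2}, upper {1, 1}.

Structural cue: x = \frac{1}{2} and the factorial ratio (C = 2/3, x = 1/2) (k+a-1)!/(a-1)! is a rising factorial (a)_k.
Step ratio: r(k) = \frac{1}{2} * (k+1) (k+1) / [(k+\frac{8}{3}) (k+1)] - rational; roots negated = parameters, x = \frac{1}{2}, C = \frac{2}{3}.


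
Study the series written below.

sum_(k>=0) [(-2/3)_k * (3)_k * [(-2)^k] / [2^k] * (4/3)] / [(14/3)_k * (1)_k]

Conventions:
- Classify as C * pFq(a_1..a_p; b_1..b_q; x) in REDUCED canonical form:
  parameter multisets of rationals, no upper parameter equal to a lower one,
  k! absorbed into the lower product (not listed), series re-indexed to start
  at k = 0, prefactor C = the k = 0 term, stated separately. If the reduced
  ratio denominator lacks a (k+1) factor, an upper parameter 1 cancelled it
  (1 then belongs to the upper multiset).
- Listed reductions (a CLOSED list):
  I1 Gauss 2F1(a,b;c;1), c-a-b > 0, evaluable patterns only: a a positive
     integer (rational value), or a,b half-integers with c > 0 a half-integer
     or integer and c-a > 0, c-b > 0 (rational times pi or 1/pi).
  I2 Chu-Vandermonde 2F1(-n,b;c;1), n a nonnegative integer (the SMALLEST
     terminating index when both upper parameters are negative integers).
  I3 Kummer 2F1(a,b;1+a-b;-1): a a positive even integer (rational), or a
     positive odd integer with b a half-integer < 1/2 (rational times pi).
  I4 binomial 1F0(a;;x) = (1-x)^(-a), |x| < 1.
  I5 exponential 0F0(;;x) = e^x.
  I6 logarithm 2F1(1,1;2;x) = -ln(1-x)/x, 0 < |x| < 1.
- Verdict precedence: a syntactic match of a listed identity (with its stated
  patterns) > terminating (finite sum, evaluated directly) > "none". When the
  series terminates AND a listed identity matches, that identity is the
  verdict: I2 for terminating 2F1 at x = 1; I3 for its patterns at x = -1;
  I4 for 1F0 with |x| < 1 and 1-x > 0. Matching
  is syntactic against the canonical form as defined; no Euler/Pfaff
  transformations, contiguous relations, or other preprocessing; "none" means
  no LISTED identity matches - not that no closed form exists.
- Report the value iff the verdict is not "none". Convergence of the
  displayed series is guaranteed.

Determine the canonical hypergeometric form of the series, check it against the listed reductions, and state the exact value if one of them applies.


Classification (C = 4/3): 2F1 with upper {-2/3, 3}, lower {14/3}, argument x = -1. Verdict: none. No listed pattern accepts 2F1(-2/3, 3; 14/3; -1).

Key observation: x = (-1) and the two k-th powers (C = 4/3, x = -1) combine into one argument.
Term ratio: r(k) = (-1) * (k-2/3) (k+3) / [(k+14/3) (k+1)] ; factor over Q: parameters, x = (-1), and C = 4/3.


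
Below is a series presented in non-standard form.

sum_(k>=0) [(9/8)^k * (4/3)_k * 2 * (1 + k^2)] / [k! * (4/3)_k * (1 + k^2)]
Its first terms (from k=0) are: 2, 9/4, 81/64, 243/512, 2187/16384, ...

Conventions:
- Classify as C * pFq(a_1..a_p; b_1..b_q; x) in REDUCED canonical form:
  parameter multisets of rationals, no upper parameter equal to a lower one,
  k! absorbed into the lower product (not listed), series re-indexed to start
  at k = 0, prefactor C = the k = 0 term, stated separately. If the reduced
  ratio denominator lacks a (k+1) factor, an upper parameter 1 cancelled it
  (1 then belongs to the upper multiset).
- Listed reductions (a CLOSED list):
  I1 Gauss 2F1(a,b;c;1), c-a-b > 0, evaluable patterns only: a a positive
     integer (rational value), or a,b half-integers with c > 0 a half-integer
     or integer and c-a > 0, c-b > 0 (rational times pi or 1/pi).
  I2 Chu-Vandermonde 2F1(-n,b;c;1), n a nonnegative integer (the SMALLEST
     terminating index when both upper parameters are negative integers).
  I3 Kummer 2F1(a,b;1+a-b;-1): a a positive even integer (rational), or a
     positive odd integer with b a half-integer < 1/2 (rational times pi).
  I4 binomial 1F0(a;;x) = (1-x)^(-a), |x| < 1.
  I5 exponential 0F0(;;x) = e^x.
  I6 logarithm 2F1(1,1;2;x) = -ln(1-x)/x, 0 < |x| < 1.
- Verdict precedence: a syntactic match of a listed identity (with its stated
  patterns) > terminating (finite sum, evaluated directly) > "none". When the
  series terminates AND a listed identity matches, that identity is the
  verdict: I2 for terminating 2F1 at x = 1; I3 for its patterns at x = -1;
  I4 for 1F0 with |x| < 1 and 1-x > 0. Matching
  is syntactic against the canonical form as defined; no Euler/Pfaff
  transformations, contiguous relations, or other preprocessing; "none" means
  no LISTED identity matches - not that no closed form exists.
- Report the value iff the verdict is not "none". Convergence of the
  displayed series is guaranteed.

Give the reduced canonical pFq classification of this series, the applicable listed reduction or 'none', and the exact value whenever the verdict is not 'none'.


With C = 2: the canonical form is 0F0(-; -; 9/8). Verdict: exponential (I5) applies (the 0F0 exponential series at x = 9/8). Its exact value is 2 * e^(9/8).

First insight: t_0 = 2 here, and the parameter 4/3 appears in both the upper and lower lists and cancels (alongside the other common factor).
Step ratio: r(k) = (9/8) * 1 / [(k+1)] - rational; roots negated = parameters, x = (9/8), C = 2.
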